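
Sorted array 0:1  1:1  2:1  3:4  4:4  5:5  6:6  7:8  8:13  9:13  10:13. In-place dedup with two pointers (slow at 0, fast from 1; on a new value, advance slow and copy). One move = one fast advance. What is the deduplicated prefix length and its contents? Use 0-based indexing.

length 6; prefix = [1, 4, 5, 6, 8, 13]

(s=0,f=1) a[fast]=1=a[slow] dup → fast++
(s=0,f=2) a[fast]=1=a[slow] dup → fast++
(s=0,f=3) a[fast]=4≠a[slow]=1 write a[1]=4 → slow++,fast++
(s=1,f=4) a[fast]=4=a[slow] dup → fast++
(s=1,f=5) a[fast]=5≠a[slow]=4 write a[2]=5 → slow++,fast++
(s=2,f=6) a[fast]=6≠a[slow]=5 write a[3]=6 → slow++,fast++
(s=3,f=7) a[fast]=8≠a[slow]=6 write a[4]=8 → slow++,fast++
(s=4,f=8) a[fast]=13≠a[slow]=8 write a[5]=13 → slow++,fast++
(s=5,f=9) a[fast]=13=a[slow] dup → fast++
(s=5,f=10) a[fast]=13=a[slow] dup → fast++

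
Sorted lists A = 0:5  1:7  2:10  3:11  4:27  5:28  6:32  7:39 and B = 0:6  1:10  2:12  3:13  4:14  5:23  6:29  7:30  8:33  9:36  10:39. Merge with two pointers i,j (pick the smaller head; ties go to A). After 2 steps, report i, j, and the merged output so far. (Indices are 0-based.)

[i=0,j=0] A[i]=5<=B[j]=6 take 5 → i++
[i=1,j=0] A[i]=7>B[j]=6 take 6 → j++

i=1, j=1, merged so far=[5, 6]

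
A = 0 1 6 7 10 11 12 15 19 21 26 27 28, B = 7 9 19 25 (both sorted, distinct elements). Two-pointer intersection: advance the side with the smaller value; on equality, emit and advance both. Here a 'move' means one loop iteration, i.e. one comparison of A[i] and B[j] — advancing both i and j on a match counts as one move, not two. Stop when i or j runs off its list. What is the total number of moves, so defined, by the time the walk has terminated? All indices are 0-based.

12 moves

i=0 j=0: 0<7, i++
i=1 j=0: 1<7, i++
i=2 j=0: 6<7, i++
i=3 j=0: 7==7 emit, i++,j++
i=4 j=1: 10>9, j++
i=4 j=2: 10<19, i++
i=5 j=2: 11<19, i++
i=6 j=2: 12<19, i++
i=7 j=2: 15<19, i++
i=8 j=2: 19==19 emit, i++,j++
i=9 j=3: 21<25, i++
i=10 j=3: 26>25, j++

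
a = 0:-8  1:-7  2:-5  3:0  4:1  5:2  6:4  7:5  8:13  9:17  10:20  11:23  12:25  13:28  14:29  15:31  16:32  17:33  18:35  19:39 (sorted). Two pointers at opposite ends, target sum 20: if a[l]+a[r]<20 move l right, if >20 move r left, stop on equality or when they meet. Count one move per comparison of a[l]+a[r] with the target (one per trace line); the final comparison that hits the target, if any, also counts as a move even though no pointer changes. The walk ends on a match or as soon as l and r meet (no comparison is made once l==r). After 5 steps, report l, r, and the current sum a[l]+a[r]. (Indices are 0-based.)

l=0, r=14, sum=21

[0,19] -8+39=31 >20 → r--
[0,18] -8+35=27 >20 → r--
[0,17] -8+33=25 >20 → r--
[0,16] -8+32=24 >20 → r--
[0,15] -8+31=23 >20 → r--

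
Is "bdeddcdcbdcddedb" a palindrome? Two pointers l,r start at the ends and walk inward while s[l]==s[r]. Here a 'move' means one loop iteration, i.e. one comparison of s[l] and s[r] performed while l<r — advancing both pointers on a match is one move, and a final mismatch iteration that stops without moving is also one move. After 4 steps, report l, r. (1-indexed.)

l=5, r=12

[1,16] 'b'=='b' → l++,r--
[2,15] 'd'=='d' → l++,r--
[3,14] 'e'=='e' → l++,r--
[4,13] 'd'=='d' → l++,r--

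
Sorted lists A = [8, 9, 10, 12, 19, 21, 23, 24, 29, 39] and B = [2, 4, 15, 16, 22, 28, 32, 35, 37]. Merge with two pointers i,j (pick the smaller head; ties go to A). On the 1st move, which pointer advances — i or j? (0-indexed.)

i=0 j=0: A[i]=8>B[j]=2 take 2, j++

j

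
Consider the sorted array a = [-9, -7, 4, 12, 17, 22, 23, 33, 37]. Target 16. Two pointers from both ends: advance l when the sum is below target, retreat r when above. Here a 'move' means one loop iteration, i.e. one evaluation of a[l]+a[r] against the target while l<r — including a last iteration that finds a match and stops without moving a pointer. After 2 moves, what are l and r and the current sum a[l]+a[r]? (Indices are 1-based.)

l=1, r=7, sum=14

l=1 r=9: -9+37=28 >16, r--
l=1 r=8: -9+33=24 >16, r--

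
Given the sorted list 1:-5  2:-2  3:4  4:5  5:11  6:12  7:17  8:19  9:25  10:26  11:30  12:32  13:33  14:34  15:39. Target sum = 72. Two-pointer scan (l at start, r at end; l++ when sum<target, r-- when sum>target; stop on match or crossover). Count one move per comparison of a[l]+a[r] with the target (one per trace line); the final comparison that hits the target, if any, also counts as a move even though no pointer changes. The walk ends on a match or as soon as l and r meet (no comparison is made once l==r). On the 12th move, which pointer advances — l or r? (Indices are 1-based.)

l

[1,15] -5+39=34 <72 → l++
[2,15] -2+39=37 <72 → l++
[3,15] 4+39=43 <72 → l++
[4,15] 5+39=44 <72 → l++
[5,15] 11+39=50 <72 → l++
[6,15] 12+39=51 <72 → l++
[7,15] 17+39=56 <72 → l++
[8,15] 19+39=58 <72 → l++
[9,15] 25+39=64 <72 → l++
[10,15] 26+39=65 <72 → l++
[11,15] 30+39=69 <72 → l++
[12,15] 32+39=71 <72 → l++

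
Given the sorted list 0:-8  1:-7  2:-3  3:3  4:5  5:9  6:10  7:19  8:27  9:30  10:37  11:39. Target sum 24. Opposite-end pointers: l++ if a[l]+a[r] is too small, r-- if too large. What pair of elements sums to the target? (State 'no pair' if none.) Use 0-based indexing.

(-3, 27)

l=0 r=11: -8+39=31 >24, r--
l=0 r=10: -8+37=29 >24, r--
l=0 r=9: -8+30=22 <24, l++
l=1 r=9: -7+30=23 <24, l++
l=2 r=9: -3+30=27 >24, r--
l=2 r=8: -3+27=24, found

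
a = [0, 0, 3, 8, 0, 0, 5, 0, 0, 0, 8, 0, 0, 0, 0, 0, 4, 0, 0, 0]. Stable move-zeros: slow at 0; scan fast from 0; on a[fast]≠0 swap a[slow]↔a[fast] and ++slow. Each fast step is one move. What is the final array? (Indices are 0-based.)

[3, 8, 5, 8, 4, 0, 0, 0, 0, 0, 0, 0, 0, 0, 0, 0, 0, 0, 0, 0]

(s=0,f=0) a[fast]=0 → fast++
(s=0,f=1) a[fast]=0 → fast++
(s=0,f=2) a[fast]=3≠0 swap→a[0]=3 → slow++,fast++
(s=1,f=3) a[fast]=8≠0 swap→a[1]=8 → slow++,fast++
(s=2,f=4) a[fast]=0 → fast++
(s=2,f=5) a[fast]=0 → fast++
(s=2,f=6) a[fast]=5≠0 swap→a[2]=5 → slow++,fast++
(s=3,f=7) a[fast]=0 → fast++
(s=3,f=8) a[fast]=0 → fast++
(s=3,f=9) a[fast]=0 → fast++
(s=3,f=10) a[fast]=8≠0 swap→a[3]=8 → slow++,fast++
(s=4,f=11) a[fast]=0 → fast++
(s=4,f=12) a[fast]=0 → fast++
(s=4,f=13) a[fast]=0 → fast++
(s=4,f=14) a[fast]=0 → fast++
(s=4,f=15) a[fast]=0 → fast++
(s=4,f=16) a[fast]=4≠0 swap→a[4]=4 → slow++,fast++
(s=5,f=17) a[fast]=0 → fast++
(s=5,f=18) a[fast]=0 → fast++
(s=5,f=19) a[fast]=0 → fast++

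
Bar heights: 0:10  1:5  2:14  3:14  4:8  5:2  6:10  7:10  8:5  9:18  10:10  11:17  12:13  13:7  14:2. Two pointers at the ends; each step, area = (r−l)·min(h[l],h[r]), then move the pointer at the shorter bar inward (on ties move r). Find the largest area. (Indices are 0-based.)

max area = 130

l=0 r=14: min(10,2)*14=28 best=28 *, r--
l=0 r=13: min(10,7)*13=91 best=91 *, r--
l=0 r=12: min(10,13)*12=120 best=120 *, l++
l=1 r=12: min(5,13)*11=55 best=120, l++
l=2 r=12: min(14,13)*10=130 best=130 *, r--
l=2 r=11: min(14,17)*9=126 best=130, l++
l=3 r=11: min(14,17)*8=112 best=130, l++
l=4 r=11: min(8,17)*7=56 best=130, l++
l=5 r=11: min(2,17)*6=12 best=130, l++
l=6 r=11: min(10,17)*5=50 best=130, l++
l=7 r=11: min(10,17)*4=40 best=130, l++
l=8 r=11: min(5,17)*3=15 best=130, l++
l=9 r=11: min(18,17)*2=34 best=130, r--
l=9 r=10: min(18,10)*1=10 best=130, r--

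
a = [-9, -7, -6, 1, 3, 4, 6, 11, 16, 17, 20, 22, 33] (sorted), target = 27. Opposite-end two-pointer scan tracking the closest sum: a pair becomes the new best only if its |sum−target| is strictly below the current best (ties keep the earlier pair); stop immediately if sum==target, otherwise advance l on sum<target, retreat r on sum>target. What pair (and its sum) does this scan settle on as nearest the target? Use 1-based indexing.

l=1 r=13: -9+33=24 d=3 *, l++
l=2 r=13: -7+33=26 d=1 *, l++
l=3 r=13: -6+33=27 d=0 *, stop

pair (-6, 33) with sum 27 (|Δ|=0)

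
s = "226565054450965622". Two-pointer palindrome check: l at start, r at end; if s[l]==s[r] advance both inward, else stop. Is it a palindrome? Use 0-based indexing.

not a palindrome (mismatch at 5,12)

[0,17] '2'=='2' → l++,r--
[1,16] '2'=='2' → l++,r--
[2,15] '6'=='6' → l++,r--
[3,14] '5'=='5' → l++,r--
[4,13] '6'=='6' → l++,r--
[5,12] '5'!='9' → stop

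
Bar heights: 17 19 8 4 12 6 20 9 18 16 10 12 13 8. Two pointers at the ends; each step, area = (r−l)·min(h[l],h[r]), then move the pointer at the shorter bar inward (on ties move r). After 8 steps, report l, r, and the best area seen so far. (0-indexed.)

l=1, r=6, best area=156

[0,13] min(17,8)*13=104 best=104 * → r--
[0,12] min(17,13)*12=156 best=156 * → r--
[0,11] min(17,12)*11=132 best=156 → r--
[0,10] min(17,10)*10=100 best=156 → r--
[0,9] min(17,16)*9=144 best=156 → r--
[0,8] min(17,18)*8=136 best=156 → l++
[1,8] min(19,18)*7=126 best=156 → r--
[1,7] min(19,9)*6=54 best=156 → r--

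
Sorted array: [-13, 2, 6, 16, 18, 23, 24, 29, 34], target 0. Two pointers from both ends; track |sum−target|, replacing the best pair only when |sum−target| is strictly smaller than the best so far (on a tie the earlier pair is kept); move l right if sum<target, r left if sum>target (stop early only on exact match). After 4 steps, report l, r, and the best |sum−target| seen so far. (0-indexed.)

l=0 r=8: -13+34=21 d=21 *, r--
l=0 r=7: -13+29=16 d=16 *, r--
l=0 r=6: -13+24=11 d=11 *, r--
l=0 r=5: -13+23=10 d=10 *, r--

l=0, r=4, best |Δ|=10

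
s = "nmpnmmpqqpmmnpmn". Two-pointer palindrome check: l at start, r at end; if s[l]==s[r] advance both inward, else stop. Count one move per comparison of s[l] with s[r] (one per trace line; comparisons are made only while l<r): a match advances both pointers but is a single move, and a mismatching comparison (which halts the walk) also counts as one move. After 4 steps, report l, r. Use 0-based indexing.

l=0 r=15: 'n'=='n', l++,r--
l=1 r=14: 'm'=='m', l++,r--
l=2 r=13: 'p'=='p', l++,r--
l=3 r=12: 'n'=='n', l++,r--

l=4, r=11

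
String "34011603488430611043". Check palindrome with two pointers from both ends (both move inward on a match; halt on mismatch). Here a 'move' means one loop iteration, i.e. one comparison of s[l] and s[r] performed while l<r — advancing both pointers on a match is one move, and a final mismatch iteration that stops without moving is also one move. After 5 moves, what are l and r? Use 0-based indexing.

[0,19] '3'=='3' → l++,r--
[1,18] '4'=='4' → l++,r--
[2,17] '0'=='0' → l++,r--
[3,16] '1'=='1' → l++,r--
[4,15] '1'=='1' → l++,r--

l=5, r=14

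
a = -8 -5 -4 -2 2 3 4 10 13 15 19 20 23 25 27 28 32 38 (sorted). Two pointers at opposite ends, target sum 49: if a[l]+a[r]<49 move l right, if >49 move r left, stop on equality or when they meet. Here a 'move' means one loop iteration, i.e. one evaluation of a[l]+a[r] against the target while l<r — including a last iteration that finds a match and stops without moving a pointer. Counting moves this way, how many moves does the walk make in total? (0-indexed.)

[0,17] -8+38=30 <49 → l++
[1,17] -5+38=33 <49 → l++
[2,17] -4+38=34 <49 → l++
[3,17] -2+38=36 <49 → l++
[4,17] 2+38=40 <49 → l++
[5,17] 3+38=41 <49 → l++
[6,17] 4+38=42 <49 → l++
[7,17] 10+38=48 <49 → l++
[8,17] 13+38=51 >49 → r--
[8,16] 13+32=45 <49 → l++
[9,16] 15+32=47 <49 → l++
[10,16] 19+32=51 >49 → r--
[10,15] 19+28=47 <49 → l++
[11,15] 20+28=48 <49 → l++
[12,15] 23+28=51 >49 → r--
[12,14] 23+27=50 >49 → r--
[12,13] 23+25=48 <49 → l++

17 moves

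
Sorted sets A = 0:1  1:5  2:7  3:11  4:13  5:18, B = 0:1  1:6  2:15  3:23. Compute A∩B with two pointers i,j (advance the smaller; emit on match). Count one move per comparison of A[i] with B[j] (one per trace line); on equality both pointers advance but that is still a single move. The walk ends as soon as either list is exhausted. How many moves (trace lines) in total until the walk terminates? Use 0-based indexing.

8 moves

i=0 j=0: 1==1 emit, i++,j++
i=1 j=1: 5<6, i++
i=2 j=1: 7>6, j++
i=2 j=2: 7<15, i++
i=3 j=2: 11<15, i++
i=4 j=2: 13<15, i++
i=5 j=2: 18>15, j++
i=5 j=3: 18<23, i++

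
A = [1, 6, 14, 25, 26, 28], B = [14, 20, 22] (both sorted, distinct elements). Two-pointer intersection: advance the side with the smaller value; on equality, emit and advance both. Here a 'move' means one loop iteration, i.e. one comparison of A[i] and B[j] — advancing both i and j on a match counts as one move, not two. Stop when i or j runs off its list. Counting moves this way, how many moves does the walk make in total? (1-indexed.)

5 moves

i=1 j=1: 1<14, i++
i=2 j=1: 6<14, i++
i=3 j=1: 14==14 emit, i++,j++
i=4 j=2: 25>20, j++
i=4 j=3: 25>22, j++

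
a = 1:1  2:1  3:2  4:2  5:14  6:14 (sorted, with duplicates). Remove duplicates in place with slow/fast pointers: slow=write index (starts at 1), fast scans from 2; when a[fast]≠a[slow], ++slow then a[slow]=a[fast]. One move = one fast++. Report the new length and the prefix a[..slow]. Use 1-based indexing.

(s=1,f=2) a[fast]=1=a[slow] dup → fast++
(s=1,f=3) a[fast]=2≠a[slow]=1 write a[2]=2 → slow++,fast++
(s=2,f=4) a[fast]=2=a[slow] dup → fast++
(s=2,f=5) a[fast]=14≠a[slow]=2 write a[3]=14 → slow++,fast++
(s=3,f=6) a[fast]=14=a[slow] dup → fast++

length 3; prefix = [1, 2, 14]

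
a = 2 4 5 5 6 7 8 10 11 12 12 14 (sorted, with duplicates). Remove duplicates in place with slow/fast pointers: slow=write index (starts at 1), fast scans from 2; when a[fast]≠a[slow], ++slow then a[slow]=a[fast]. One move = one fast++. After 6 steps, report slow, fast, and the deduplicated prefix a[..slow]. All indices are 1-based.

slow=6, fast=8, prefix=[2, 4, 5, 6, 7, 8]

slow=1 fast=2: a[fast]=4≠a[slow]=2 write a[2]=4, slow++,fast++
slow=2 fast=3: a[fast]=5≠a[slow]=4 write a[3]=5, slow++,fast++
slow=3 fast=4: a[fast]=5=a[slow] dup, fast++
slow=3 fast=5: a[fast]=6≠a[slow]=5 write a[4]=6, slow++,fast++
slow=4 fast=6: a[fast]=7≠a[slow]=6 write a[5]=7, slow++,fast++
slow=5 fast=7: a[fast]=8≠a[slow]=7 write a[6]=8, slow++,fast++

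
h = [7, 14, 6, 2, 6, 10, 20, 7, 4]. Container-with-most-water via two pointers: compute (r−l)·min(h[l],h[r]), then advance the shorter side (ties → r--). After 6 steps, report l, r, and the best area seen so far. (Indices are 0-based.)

[0,8] min(7,4)*8=32 best=32 * → r--
[0,7] min(7,7)*7=49 best=49 * → r--
[0,6] min(7,20)*6=42 best=49 → l++
[1,6] min(14,20)*5=70 best=70 * → l++
[2,6] min(6,20)*4=24 best=70 → l++
[3,6] min(2,20)*3=6 best=70 → l++

l=4, r=6, best area=70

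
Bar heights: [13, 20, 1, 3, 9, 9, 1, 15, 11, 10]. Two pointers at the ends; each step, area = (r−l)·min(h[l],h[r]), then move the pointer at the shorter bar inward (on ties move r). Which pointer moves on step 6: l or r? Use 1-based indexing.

r

[1,10] min(13,10)*9=90 best=90 * → r--
[1,9] min(13,11)*8=88 best=90 → r--
[1,8] min(13,15)*7=91 best=91 * → l++
[2,8] min(20,15)*6=90 best=91 → r--
[2,7] min(20,1)*5=5 best=91 → r--
[2,6] min(20,9)*4=36 best=91 → r--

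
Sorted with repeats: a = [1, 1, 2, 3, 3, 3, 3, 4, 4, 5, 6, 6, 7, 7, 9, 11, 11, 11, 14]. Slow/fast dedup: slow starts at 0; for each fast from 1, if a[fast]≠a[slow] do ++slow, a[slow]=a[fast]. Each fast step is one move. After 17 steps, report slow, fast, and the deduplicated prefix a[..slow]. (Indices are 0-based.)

slow=8, fast=18, prefix=[1, 2, 3, 4, 5, 6, 7, 9, 11]

slow=0 fast=1: a[fast]=1=a[slow] dup, fast++
slow=0 fast=2: a[fast]=2≠a[slow]=1 write a[1]=2, slow++,fast++
slow=1 fast=3: a[fast]=3≠a[slow]=2 write a[2]=3, slow++,fast++
slow=2 fast=4: a[fast]=3=a[slow] dup, fast++
slow=2 fast=5: a[fast]=3=a[slow] dup, fast++
slow=2 fast=6: a[fast]=3=a[slow] dup, fast++
slow=2 fast=7: a[fast]=4≠a[slow]=3 write a[3]=4, slow++,fast++
slow=3 fast=8: a[fast]=4=a[slow] dup, fast++
slow=3 fast=9: a[fast]=5≠a[slow]=4 write a[4]=5, slow++,fast++
slow=4 fast=10: a[fast]=6≠a[slow]=5 write a[5]=6, slow++,fast++
slow=5 fast=11: a[fast]=6=a[slow] dup, fast++
slow=5 fast=12: a[fast]=7≠a[slow]=6 write a[6]=7, slow++,fast++
slow=6 fast=13: a[fast]=7=a[slow] dup, fast++
slow=6 fast=14: a[fast]=9≠a[slow]=7 write a[7]=9, slow++,fast++
slow=7 fast=15: a[fast]=11≠a[slow]=9 write a[8]=11, slow++,fast++
slow=8 fast=16: a[fast]=11=a[slow] dup, fast++
slow=8 fast=17: a[fast]=11=a[slow] dup, fast++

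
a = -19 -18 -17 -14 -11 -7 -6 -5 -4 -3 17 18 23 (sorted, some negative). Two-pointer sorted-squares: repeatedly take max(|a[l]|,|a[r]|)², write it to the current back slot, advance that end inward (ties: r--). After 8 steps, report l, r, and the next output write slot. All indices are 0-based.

[0,12] |-19|<=|23| out[12]=529 → r--
[0,11] |-19|>|18| out[11]=361 → l++
[1,11] |-18|<=|18| out[10]=324 → r--
[1,10] |-18|>|17| out[9]=324 → l++
[2,10] |-17|<=|17| out[8]=289 → r--
[2,9] |-17|>|-3| out[7]=289 → l++
[3,9] |-14|>|-3| out[6]=196 → l++
[4,9] |-11|>|-3| out[5]=121 → l++

l=5, r=9, next write slot=4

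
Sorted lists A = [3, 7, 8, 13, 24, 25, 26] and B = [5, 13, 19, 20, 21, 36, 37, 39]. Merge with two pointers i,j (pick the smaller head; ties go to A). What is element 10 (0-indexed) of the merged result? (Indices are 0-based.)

i=0 j=0: A[i]=3<=B[j]=5 take 3, i++
i=1 j=0: A[i]=7>B[j]=5 take 5, j++
i=1 j=1: A[i]=7<=B[j]=13 take 7, i++
i=2 j=1: A[i]=8<=B[j]=13 take 8, i++
i=3 j=1: A[i]=13<=B[j]=13 take 13, i++
i=4 j=1: A[i]=24>B[j]=13 take 13, j++
i=4 j=2: A[i]=24>B[j]=19 take 19, j++
i=4 j=3: A[i]=24>B[j]=20 take 20, j++
i=4 j=4: A[i]=24>B[j]=21 take 21, j++
i=4 j=5: A[i]=24<=B[j]=36 take 24, i++
i=5 j=5: A[i]=25<=B[j]=36 take 25, i++
i=6 j=5: A[i]=26<=B[j]=36 take 26, i++
i=7 j=5: A done, take B[j]=36, j++
i=7 j=6: A done, take B[j]=37, j++
i=7 j=7: A done, take B[j]=39, j++

merged[10] = 25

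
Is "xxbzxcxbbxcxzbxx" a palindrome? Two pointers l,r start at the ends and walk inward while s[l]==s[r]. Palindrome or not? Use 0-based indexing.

palindrome

l=0 r=15: 'x'=='x', l++,r--
l=1 r=14: 'x'=='x', l++,r--
l=2 r=13: 'b'=='b', l++,r--
l=3 r=12: 'z'=='z', l++,r--
l=4 r=11: 'x'=='x', l++,r--
l=5 r=10: 'c'=='c', l++,r--
l=6 r=9: 'x'=='x', l++,r--
l=7 r=8: 'b'=='b', l++,r--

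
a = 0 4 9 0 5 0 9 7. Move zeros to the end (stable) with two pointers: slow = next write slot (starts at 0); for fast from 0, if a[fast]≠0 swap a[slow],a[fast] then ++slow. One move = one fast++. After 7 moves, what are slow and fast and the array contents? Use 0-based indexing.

slow=4, fast=7, a=[4, 9, 5, 9, 0, 0, 0, 7]

slow=0 fast=0: a[fast]=0, fast++
slow=0 fast=1: a[fast]=4≠0 swap→a[0]=4, slow++,fast++
slow=1 fast=2: a[fast]=9≠0 swap→a[1]=9, slow++,fast++
slow=2 fast=3: a[fast]=0, fast++
slow=2 fast=4: a[fast]=5≠0 swap→a[2]=5, slow++,fast++
slow=3 fast=5: a[fast]=0, fast++
slow=3 fast=6: a[fast]=9≠0 swap→a[3]=9, slow++,fast++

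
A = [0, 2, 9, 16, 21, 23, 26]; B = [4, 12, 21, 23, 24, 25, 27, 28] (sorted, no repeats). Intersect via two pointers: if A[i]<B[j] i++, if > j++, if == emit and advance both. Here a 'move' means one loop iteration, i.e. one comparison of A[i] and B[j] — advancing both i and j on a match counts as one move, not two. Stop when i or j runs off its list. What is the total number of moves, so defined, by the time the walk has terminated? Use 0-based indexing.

11 moves

[i=0,j=0] 0<4 → i++
[i=1,j=0] 2<4 → i++
[i=2,j=0] 9>4 → j++
[i=2,j=1] 9<12 → i++
[i=3,j=1] 16>12 → j++
[i=3,j=2] 16<21 → i++
[i=4,j=2] 21==21 emit → i++,j++
[i=5,j=3] 23==23 emit → i++,j++
[i=6,j=4] 26>24 → j++
[i=6,j=5] 26>25 → j++
[i=6,j=6] 26<27 → i++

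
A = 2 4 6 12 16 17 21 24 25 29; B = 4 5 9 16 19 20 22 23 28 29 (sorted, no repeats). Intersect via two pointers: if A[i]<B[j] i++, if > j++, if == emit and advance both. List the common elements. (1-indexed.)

intersection = [4, 16, 29]

[i=1,j=1] 2<4 → i++
[i=2,j=1] 4==4 emit → i++,j++
[i=3,j=2] 6>5 → j++
[i=3,j=3] 6<9 → i++
[i=4,j=3] 12>9 → j++
[i=4,j=4] 12<16 → i++
[i=5,j=4] 16==16 emit → i++,j++
[i=6,j=5] 17<19 → i++
[i=7,j=5] 21>19 → j++
[i=7,j=6] 21>20 → j++
[i=7,j=7] 21<22 → i++
[i=8,j=7] 24>22 → j++
[i=8,j=8] 24>23 → j++
[i=8,j=9] 24<28 → i++
[i=9,j=9] 25<28 → i++
[i=10,j=9] 29>28 → j++
[i=10,j=10] 29==29 emit → i++,j++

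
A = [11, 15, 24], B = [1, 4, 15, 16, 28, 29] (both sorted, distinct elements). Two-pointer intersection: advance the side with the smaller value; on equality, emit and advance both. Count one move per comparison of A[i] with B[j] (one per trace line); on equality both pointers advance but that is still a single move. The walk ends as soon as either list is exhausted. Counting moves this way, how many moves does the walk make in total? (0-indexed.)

6 moves

i=0 j=0: 11>1, j++
i=0 j=1: 11>4, j++
i=0 j=2: 11<15, i++
i=1 j=2: 15==15 emit, i++,j++
i=2 j=3: 24>16, j++
i=2 j=4: 24<28, i++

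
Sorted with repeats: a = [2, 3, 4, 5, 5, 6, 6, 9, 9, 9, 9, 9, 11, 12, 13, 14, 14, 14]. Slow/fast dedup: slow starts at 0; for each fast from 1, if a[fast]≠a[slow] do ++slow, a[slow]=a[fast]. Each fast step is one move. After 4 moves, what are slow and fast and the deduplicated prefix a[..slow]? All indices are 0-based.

slow=3, fast=5, prefix=[2, 3, 4, 5]

slow=0 fast=1: a[fast]=3≠a[slow]=2 write a[1]=3, slow++,fast++
slow=1 fast=2: a[fast]=4≠a[slow]=3 write a[2]=4, slow++,fast++
slow=2 fast=3: a[fast]=5≠a[slow]=4 write a[3]=5, slow++,fast++
slow=3 fast=4: a[fast]=5=a[slow] dup, fast++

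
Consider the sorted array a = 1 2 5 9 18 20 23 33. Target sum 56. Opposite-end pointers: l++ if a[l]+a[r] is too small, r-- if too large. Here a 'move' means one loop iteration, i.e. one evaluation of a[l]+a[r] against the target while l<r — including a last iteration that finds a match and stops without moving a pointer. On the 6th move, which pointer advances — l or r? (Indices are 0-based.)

l=0 r=7: 1+33=34 <56, l++
l=1 r=7: 2+33=35 <56, l++
l=2 r=7: 5+33=38 <56, l++
l=3 r=7: 9+33=42 <56, l++
l=4 r=7: 18+33=51 <56, l++
l=5 r=7: 20+33=53 <56, l++

l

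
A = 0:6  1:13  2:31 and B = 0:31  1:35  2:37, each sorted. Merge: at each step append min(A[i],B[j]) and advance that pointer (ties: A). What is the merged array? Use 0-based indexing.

[6, 13, 31, 31, 35, 37]

i=0 j=0: A[i]=6<=B[j]=31 take 6, i++
i=1 j=0: A[i]=13<=B[j]=31 take 13, i++
i=2 j=0: A[i]=31<=B[j]=31 take 31, i++
i=3 j=0: A done, take B[j]=31, j++
i=3 j=1: A done, take B[j]=35, j++
i=3 j=2: A done, take B[j]=37, j++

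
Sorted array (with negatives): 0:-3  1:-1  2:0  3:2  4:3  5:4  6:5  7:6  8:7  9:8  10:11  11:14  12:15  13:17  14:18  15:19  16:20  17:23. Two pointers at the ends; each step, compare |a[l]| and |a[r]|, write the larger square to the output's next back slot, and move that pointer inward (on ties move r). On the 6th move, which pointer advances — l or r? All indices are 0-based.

r

l=0 r=17: |-3|<=|23| out[17]=529, r--
l=0 r=16: |-3|<=|20| out[16]=400, r--
l=0 r=15: |-3|<=|19| out[15]=361, r--
l=0 r=14: |-3|<=|18| out[14]=324, r--
l=0 r=13: |-3|<=|17| out[13]=289, r--
l=0 r=12: |-3|<=|15| out[12]=225, r--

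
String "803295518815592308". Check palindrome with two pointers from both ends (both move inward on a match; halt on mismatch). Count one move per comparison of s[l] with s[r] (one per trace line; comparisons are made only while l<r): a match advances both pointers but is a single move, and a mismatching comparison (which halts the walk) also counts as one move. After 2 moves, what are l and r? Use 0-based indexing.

l=0 r=17: '8'=='8', l++,r--
l=1 r=16: '0'=='0', l++,r--

l=2, r=15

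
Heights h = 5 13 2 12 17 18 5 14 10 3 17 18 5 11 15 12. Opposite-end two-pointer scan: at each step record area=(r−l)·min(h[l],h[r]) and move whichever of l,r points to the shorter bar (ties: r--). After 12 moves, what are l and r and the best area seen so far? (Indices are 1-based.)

l=6, r=9, best area=169

l=1 r=16: min(5,12)*15=75 best=75 *, l++
l=2 r=16: min(13,12)*14=168 best=168 *, r--
l=2 r=15: min(13,15)*13=169 best=169 *, l++
l=3 r=15: min(2,15)*12=24 best=169, l++
l=4 r=15: min(12,15)*11=132 best=169, l++
l=5 r=15: min(17,15)*10=150 best=169, r--
l=5 r=14: min(17,11)*9=99 best=169, r--
l=5 r=13: min(17,5)*8=40 best=169, r--
l=5 r=12: min(17,18)*7=119 best=169, l++
l=6 r=12: min(18,18)*6=108 best=169, r--
l=6 r=11: min(18,17)*5=85 best=169, r--
l=6 r=10: min(18,3)*4=12 best=169, r--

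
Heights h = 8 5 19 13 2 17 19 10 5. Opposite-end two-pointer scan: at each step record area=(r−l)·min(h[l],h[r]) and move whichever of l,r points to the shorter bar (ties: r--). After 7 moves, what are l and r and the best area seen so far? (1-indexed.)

[1,9] min(8,5)*8=40 best=40 * → r--
[1,8] min(8,10)*7=56 best=56 * → l++
[2,8] min(5,10)*6=30 best=56 → l++
[3,8] min(19,10)*5=50 best=56 → r--
[3,7] min(19,19)*4=76 best=76 * → r--
[3,6] min(19,17)*3=51 best=76 → r--
[3,5] min(19,2)*2=4 best=76 → r--

l=3, r=4, best area=76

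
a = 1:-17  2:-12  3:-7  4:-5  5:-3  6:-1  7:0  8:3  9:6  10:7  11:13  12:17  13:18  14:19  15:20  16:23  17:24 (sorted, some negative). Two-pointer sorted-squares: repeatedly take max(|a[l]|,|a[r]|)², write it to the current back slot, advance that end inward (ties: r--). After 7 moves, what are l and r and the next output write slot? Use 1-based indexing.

l=2, r=11, next write slot=10

l=1 r=17: |-17|<=|24| out[17]=576, r--
l=1 r=16: |-17|<=|23| out[16]=529, r--
l=1 r=15: |-17|<=|20| out[15]=400, r--
l=1 r=14: |-17|<=|19| out[14]=361, r--
l=1 r=13: |-17|<=|18| out[13]=324, r--
l=1 r=12: |-17|<=|17| out[12]=289, r--
l=1 r=11: |-17|>|13| out[11]=289, l++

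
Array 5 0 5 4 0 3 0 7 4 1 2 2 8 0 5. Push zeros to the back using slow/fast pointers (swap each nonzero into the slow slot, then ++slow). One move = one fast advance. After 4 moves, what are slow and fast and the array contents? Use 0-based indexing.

slow=0 fast=0: a[fast]=5≠0 swap→a[0]=5, slow++,fast++
slow=1 fast=1: a[fast]=0, fast++
slow=1 fast=2: a[fast]=5≠0 swap→a[1]=5, slow++,fast++
slow=2 fast=3: a[fast]=4≠0 swap→a[2]=4, slow++,fast++

slow=3, fast=4, a=[5, 5, 4, 0, 0, 3, 0, 7, 4, 1, 2, 2, 8, 0, 5]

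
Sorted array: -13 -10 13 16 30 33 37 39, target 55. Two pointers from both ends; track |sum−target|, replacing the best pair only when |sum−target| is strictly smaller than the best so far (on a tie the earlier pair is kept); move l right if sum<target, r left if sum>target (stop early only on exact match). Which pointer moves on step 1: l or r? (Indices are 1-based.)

l

l=1 r=8: -13+39=26 d=29 *, l++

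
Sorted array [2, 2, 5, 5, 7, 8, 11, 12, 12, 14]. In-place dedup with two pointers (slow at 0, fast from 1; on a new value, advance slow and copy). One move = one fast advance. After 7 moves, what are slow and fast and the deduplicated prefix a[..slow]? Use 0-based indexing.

slow=5, fast=8, prefix=[2, 5, 7, 8, 11, 12]

(s=0,f=1) a[fast]=2=a[slow] dup → fast++
(s=0,f=2) a[fast]=5≠a[slow]=2 write a[1]=5 → slow++,fast++
(s=1,f=3) a[fast]=5=a[slow] dup → fast++
(s=1,f=4) a[fast]=7≠a[slow]=5 write a[2]=7 → slow++,fast++
(s=2,f=5) a[fast]=8≠a[slow]=7 write a[3]=8 → slow++,fast++
(s=3,f=6) a[fast]=11≠a[slow]=8 write a[4]=11 → slow++,fast++
(s=4,f=7) a[fast]=12≠a[slow]=11 write a[5]=12 → slow++,fast++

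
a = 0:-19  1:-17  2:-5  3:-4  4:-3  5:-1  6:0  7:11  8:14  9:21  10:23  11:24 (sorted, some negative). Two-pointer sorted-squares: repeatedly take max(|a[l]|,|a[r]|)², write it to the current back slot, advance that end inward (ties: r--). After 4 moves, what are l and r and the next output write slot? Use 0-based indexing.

l=1, r=8, next write slot=7

l=0 r=11: |-19|<=|24| out[11]=576, r--
l=0 r=10: |-19|<=|23| out[10]=529, r--
l=0 r=9: |-19|<=|21| out[9]=441, r--
l=0 r=8: |-19|>|14| out[8]=361, l++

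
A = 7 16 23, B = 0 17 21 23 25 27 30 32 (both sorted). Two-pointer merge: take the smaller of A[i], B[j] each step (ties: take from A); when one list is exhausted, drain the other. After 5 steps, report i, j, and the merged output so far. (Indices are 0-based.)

i=0 j=0: A[i]=7>B[j]=0 take 0, j++
i=0 j=1: A[i]=7<=B[j]=17 take 7, i++
i=1 j=1: A[i]=16<=B[j]=17 take 16, i++
i=2 j=1: A[i]=23>B[j]=17 take 17, j++
i=2 j=2: A[i]=23>B[j]=21 take 21, j++

i=2, j=3, merged so far=[0, 7, 16, 17, 21]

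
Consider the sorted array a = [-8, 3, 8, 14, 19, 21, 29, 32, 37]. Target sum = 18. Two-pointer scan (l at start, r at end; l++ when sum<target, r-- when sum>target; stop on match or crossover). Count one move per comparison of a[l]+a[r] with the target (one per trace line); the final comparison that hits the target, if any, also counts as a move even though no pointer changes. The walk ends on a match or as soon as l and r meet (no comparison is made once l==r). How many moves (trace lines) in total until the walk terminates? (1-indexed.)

8 moves

l=1 r=9: -8+37=29 >18, r--
l=1 r=8: -8+32=24 >18, r--
l=1 r=7: -8+29=21 >18, r--
l=1 r=6: -8+21=13 <18, l++
l=2 r=6: 3+21=24 >18, r--
l=2 r=5: 3+19=22 >18, r--
l=2 r=4: 3+14=17 <18, l++
l=3 r=4: 8+14=22 >18, r--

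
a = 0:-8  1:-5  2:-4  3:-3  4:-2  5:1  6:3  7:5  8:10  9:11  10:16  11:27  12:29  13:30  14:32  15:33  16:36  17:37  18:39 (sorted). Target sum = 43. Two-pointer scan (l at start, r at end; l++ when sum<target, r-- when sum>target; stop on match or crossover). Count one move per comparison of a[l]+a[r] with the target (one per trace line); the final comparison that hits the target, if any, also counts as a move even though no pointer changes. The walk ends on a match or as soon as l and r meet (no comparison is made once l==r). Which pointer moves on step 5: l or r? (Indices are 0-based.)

[0,18] -8+39=31 <43 → l++
[1,18] -5+39=34 <43 → l++
[2,18] -4+39=35 <43 → l++
[3,18] -3+39=36 <43 → l++
[4,18] -2+39=37 <43 → l++

l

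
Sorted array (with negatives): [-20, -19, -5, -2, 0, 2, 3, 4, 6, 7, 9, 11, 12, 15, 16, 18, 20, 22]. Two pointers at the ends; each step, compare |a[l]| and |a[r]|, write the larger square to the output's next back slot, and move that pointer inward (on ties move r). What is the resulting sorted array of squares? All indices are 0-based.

[0, 4, 4, 9, 16, 25, 36, 49, 81, 121, 144, 225, 256, 324, 361, 400, 400, 484]

[0,17] |-20|<=|22| out[17]=484 → r--
[0,16] |-20|<=|20| out[16]=400 → r--
[0,15] |-20|>|18| out[15]=400 → l++
[1,15] |-19|>|18| out[14]=361 → l++
[2,15] |-5|<=|18| out[13]=324 → r--
[2,14] |-5|<=|16| out[12]=256 → r--
[2,13] |-5|<=|15| out[11]=225 → r--
[2,12] |-5|<=|12| out[10]=144 → r--
[2,11] |-5|<=|11| out[9]=121 → r--
[2,10] |-5|<=|9| out[8]=81 → r--
[2,9] |-5|<=|7| out[7]=49 → r--
[2,8] |-5|<=|6| out[6]=36 → r--
[2,7] |-5|>|4| out[5]=25 → l++
[3,7] |-2|<=|4| out[4]=16 → r--
[3,6] |-2|<=|3| out[3]=9 → r--
[3,5] |-2|<=|2| out[2]=4 → r--
[3,4] |-2|>|0| out[1]=4 → l++
[4,4] |0|<=|0| out[0]=0 → r--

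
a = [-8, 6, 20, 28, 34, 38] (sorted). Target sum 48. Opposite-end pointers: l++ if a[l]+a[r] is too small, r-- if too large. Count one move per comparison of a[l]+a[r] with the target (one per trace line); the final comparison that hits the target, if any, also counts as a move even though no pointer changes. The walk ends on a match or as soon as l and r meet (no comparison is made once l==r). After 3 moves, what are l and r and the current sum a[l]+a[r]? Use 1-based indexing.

[1,6] -8+38=30 <48 → l++
[2,6] 6+38=44 <48 → l++
[3,6] 20+38=58 >48 → r--

l=3, r=5, sum=54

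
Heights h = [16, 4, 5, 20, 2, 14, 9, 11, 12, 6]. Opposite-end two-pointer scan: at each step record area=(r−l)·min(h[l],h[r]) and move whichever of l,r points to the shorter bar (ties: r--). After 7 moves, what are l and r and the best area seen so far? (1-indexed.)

l=2, r=4, best area=96

[1,10] min(16,6)*9=54 best=54 * → r--
[1,9] min(16,12)*8=96 best=96 * → r--
[1,8] min(16,11)*7=77 best=96 → r--
[1,7] min(16,9)*6=54 best=96 → r--
[1,6] min(16,14)*5=70 best=96 → r--
[1,5] min(16,2)*4=8 best=96 → r--
[1,4] min(16,20)*3=48 best=96 → l++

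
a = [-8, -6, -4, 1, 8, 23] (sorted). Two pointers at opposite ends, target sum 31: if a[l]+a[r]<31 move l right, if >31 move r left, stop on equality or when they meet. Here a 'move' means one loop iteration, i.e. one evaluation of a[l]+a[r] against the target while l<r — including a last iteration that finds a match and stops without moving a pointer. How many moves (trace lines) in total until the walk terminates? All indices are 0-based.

5 moves

l=0 r=5: -8+23=15 <31, l++
l=1 r=5: -6+23=17 <31, l++
l=2 r=5: -4+23=19 <31, l++
l=3 r=5: 1+23=24 <31, l++
l=4 r=5: 8+23=31, found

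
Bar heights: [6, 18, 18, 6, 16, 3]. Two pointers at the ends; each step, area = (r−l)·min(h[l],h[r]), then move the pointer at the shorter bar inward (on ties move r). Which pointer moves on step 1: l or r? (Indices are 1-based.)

[1,6] min(6,3)*5=15 best=15 * → r--

r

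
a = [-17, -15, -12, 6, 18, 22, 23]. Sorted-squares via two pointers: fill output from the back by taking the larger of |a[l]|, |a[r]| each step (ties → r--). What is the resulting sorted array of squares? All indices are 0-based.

[0,6] |-17|<=|23| out[6]=529 → r--
[0,5] |-17|<=|22| out[5]=484 → r--
[0,4] |-17|<=|18| out[4]=324 → r--
[0,3] |-17|>|6| out[3]=289 → l++
[1,3] |-15|>|6| out[2]=225 → l++
[2,3] |-12|>|6| out[1]=144 → l++
[3,3] |6|<=|6| out[0]=36 → r--

[36, 144, 225, 289, 324, 484, 529]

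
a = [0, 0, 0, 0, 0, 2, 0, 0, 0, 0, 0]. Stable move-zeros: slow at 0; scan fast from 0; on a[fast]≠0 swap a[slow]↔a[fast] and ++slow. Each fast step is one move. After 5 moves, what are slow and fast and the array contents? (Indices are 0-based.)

slow=0, fast=5, a=[0, 0, 0, 0, 0, 2, 0, 0, 0, 0, 0]

(s=0,f=0) a[fast]=0 → fast++
(s=0,f=1) a[fast]=0 → fast++
(s=0,f=2) a[fast]=0 → fast++
(s=0,f=3) a[fast]=0 → fast++
(s=0,f=4) a[fast]=0 → fast++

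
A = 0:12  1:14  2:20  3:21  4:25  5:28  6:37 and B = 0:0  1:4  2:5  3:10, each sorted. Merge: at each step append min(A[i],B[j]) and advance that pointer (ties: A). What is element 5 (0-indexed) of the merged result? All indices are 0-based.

[i=0,j=0] A[i]=12>B[j]=0 take 0 → j++
[i=0,j=1] A[i]=12>B[j]=4 take 4 → j++
[i=0,j=2] A[i]=12>B[j]=5 take 5 → j++
[i=0,j=3] A[i]=12>B[j]=10 take 10 → j++
[i=0,j=4] B done, take A[i]=12 → i++
[i=1,j=4] B done, take A[i]=14 → i++
[i=2,j=4] B done, take A[i]=20 → i++
[i=3,j=4] B done, take A[i]=21 → i++
[i=4,j=4] B done, take A[i]=25 → i++
[i=5,j=4] B done, take A[i]=28 → i++
[i=6,j=4] B done, take A[i]=37 → i++

merged[5] = 14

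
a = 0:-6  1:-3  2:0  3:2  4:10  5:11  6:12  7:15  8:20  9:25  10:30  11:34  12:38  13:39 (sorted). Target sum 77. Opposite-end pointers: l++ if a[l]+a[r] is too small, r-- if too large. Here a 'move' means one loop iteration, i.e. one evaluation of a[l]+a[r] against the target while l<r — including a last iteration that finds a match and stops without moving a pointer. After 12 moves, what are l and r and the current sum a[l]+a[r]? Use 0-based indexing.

l=12, r=13, sum=77

[0,13] -6+39=33 <77 → l++
[1,13] -3+39=36 <77 → l++
[2,13] 0+39=39 <77 → l++
[3,13] 2+39=41 <77 → l++
[4,13] 10+39=49 <77 → l++
[5,13] 11+39=50 <77 → l++
[6,13] 12+39=51 <77 → l++
[7,13] 15+39=54 <77 → l++
[8,13] 20+39=59 <77 → l++
[9,13] 25+39=64 <77 → l++
[10,13] 30+39=69 <77 → l++
[11,13] 34+39=73 <77 → l++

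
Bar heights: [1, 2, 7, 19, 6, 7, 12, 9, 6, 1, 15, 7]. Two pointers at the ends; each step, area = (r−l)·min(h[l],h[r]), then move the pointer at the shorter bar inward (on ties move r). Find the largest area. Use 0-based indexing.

max area = 105

l=0 r=11: min(1,7)*11=11 best=11 *, l++
l=1 r=11: min(2,7)*10=20 best=20 *, l++
l=2 r=11: min(7,7)*9=63 best=63 *, r--
l=2 r=10: min(7,15)*8=56 best=63, l++
l=3 r=10: min(19,15)*7=105 best=105 *, r--
l=3 r=9: min(19,1)*6=6 best=105, r--
l=3 r=8: min(19,6)*5=30 best=105, r--
l=3 r=7: min(19,9)*4=36 best=105, r--
l=3 r=6: min(19,12)*3=36 best=105, r--
l=3 r=5: min(19,7)*2=14 best=105, r--
l=3 r=4: min(19,6)*1=6 best=105, r--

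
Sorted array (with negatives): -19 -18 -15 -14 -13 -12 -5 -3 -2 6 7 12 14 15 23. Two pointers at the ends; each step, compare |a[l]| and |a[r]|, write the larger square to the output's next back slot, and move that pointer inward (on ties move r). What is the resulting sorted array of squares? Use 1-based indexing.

[4, 9, 25, 36, 49, 144, 144, 169, 196, 196, 225, 225, 324, 361, 529]

l=1 r=15: |-19|<=|23| out[15]=529, r--
l=1 r=14: |-19|>|15| out[14]=361, l++
l=2 r=14: |-18|>|15| out[13]=324, l++
l=3 r=14: |-15|<=|15| out[12]=225, r--
l=3 r=13: |-15|>|14| out[11]=225, l++
l=4 r=13: |-14|<=|14| out[10]=196, r--
l=4 r=12: |-14|>|12| out[9]=196, l++
l=5 r=12: |-13|>|12| out[8]=169, l++
l=6 r=12: |-12|<=|12| out[7]=144, r--
l=6 r=11: |-12|>|7| out[6]=144, l++
l=7 r=11: |-5|<=|7| out[5]=49, r--
l=7 r=10: |-5|<=|6| out[4]=36, r--
l=7 r=9: |-5|>|-2| out[3]=25, l++
l=8 r=9: |-3|>|-2| out[2]=9, l++
l=9 r=9: |-2|<=|-2| out[1]=4, r--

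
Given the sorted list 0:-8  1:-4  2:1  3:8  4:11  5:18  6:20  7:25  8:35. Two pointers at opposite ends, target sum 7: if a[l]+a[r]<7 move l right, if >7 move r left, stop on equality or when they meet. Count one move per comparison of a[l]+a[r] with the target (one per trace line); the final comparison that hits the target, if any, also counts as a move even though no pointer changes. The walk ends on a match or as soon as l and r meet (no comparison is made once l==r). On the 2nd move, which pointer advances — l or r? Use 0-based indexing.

[0,8] -8+35=27 >7 → r--
[0,7] -8+25=17 >7 → r--

r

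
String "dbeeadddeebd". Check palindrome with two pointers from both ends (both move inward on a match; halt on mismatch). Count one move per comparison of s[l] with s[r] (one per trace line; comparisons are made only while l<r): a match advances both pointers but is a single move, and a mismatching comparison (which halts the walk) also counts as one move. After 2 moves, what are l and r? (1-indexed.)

l=3, r=10

[1,12] 'd'=='d' → l++,r--
[2,11] 'b'=='b' → l++,r--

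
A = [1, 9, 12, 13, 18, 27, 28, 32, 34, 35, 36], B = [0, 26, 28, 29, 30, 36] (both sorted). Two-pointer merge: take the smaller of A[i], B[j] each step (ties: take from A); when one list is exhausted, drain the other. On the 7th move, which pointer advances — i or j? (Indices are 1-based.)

i=1 j=1: A[i]=1>B[j]=0 take 0, j++
i=1 j=2: A[i]=1<=B[j]=26 take 1, i++
i=2 j=2: A[i]=9<=B[j]=26 take 9, i++
i=3 j=2: A[i]=12<=B[j]=26 take 12, i++
i=4 j=2: A[i]=13<=B[j]=26 take 13, i++
i=5 j=2: A[i]=18<=B[j]=26 take 18, i++
i=6 j=2: A[i]=27>B[j]=26 take 26, j++

j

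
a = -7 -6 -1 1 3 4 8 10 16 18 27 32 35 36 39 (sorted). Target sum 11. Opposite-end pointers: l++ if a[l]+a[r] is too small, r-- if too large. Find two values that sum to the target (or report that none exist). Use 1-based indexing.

l=1 r=15: -7+39=32 >11, r--
l=1 r=14: -7+36=29 >11, r--
l=1 r=13: -7+35=28 >11, r--
l=1 r=12: -7+32=25 >11, r--
l=1 r=11: -7+27=20 >11, r--
l=1 r=10: -7+18=11, found

(-7, 18)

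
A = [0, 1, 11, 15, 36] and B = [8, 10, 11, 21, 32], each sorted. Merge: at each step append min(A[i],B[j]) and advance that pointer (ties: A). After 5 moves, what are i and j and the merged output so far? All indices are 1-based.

i=1 j=1: A[i]=0<=B[j]=8 take 0, i++
i=2 j=1: A[i]=1<=B[j]=8 take 1, i++
i=3 j=1: A[i]=11>B[j]=8 take 8, j++
i=3 j=2: A[i]=11>B[j]=10 take 10, j++
i=3 j=3: A[i]=11<=B[j]=11 take 11, i++

i=4, j=3, merged so far=[0, 1, 8, 10, 11]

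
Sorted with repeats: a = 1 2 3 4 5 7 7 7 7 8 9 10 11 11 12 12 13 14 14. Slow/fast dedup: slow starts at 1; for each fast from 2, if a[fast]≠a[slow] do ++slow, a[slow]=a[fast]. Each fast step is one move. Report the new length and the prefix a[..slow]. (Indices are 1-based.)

(s=1,f=2) a[fast]=2≠a[slow]=1 write a[2]=2 → slow++,fast++
(s=2,f=3) a[fast]=3≠a[slow]=2 write a[3]=3 → slow++,fast++
(s=3,f=4) a[fast]=4≠a[slow]=3 write a[4]=4 → slow++,fast++
(s=4,f=5) a[fast]=5≠a[slow]=4 write a[5]=5 → slow++,fast++
(s=5,f=6) a[fast]=7≠a[slow]=5 write a[6]=7 → slow++,fast++
(s=6,f=7) a[fast]=7=a[slow] dup → fast++
(s=6,f=8) a[fast]=7=a[slow] dup → fast++
(s=6,f=9) a[fast]=7=a[slow] dup → fast++
(s=6,f=10) a[fast]=8≠a[slow]=7 write a[7]=8 → slow++,fast++
(s=7,f=11) a[fast]=9≠a[slow]=8 write a[8]=9 → slow++,fast++
(s=8,f=12) a[fast]=10≠a[slow]=9 write a[9]=10 → slow++,fast++
(s=9,f=13) a[fast]=11≠a[slow]=10 write a[10]=11 → slow++,fast++
(s=10,f=14) a[fast]=11=a[slow] dup → fast++
(s=10,f=15) a[fast]=12≠a[slow]=11 write a[11]=12 → slow++,fast++
(s=11,f=16) a[fast]=12=a[slow] dup → fast++
(s=11,f=17) a[fast]=13≠a[slow]=12 write a[12]=13 → slow++,fast++
(s=12,f=18) a[fast]=14≠a[slow]=13 write a[13]=14 → slow++,fast++
(s=13,f=19) a[fast]=14=a[slow] dup → fast++

length 13; prefix = [1, 2, 3, 4, 5, 7, 8, 9, 10, 11, 12, 13, 14]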